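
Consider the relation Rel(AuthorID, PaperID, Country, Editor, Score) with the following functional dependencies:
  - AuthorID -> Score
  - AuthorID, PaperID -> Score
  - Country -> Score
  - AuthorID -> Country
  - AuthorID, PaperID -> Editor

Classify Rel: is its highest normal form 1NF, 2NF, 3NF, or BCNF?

1NF

Candidate key: {AuthorID, PaperID}. Prime attributes: {AuthorID, PaperID}.
For AuthorID -> Score we have {AuthorID}⁺ = {AuthorID, Country, Score}; {AuthorID} is not a superkey, so BCNF fails.
AuthorID -> Score determines the non-prime attribute {Score} from a non-superkey — 3NF is violated.
Since {AuthorID} ⊂ {AuthorID, PaperID} and {AuthorID}⁺ ⊇ {Country, Score} with {Country, Score} non-prime, there is a partial dependency; 2NF fails.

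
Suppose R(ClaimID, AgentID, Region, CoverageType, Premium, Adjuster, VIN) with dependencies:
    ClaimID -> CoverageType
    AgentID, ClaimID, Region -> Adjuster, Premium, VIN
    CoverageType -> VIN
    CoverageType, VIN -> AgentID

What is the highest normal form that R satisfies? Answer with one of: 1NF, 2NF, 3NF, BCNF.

Candidate key: {ClaimID, Region}. Prime attributes: {ClaimID, Region}.
ClaimID -> CoverageType: {ClaimID}⁺ = {AgentID, ClaimID, CoverageType, VIN}, which is not all of the attributes, so the left side is not a superkey — BCNF is violated.
ClaimID -> CoverageType has non-prime {CoverageType} on the right and a non-superkey on the left, so 3NF fails.
Since {ClaimID} ⊂ {ClaimID, Region} and {ClaimID}⁺ ⊇ {AgentID, CoverageType, VIN} with {AgentID, CoverageType, VIN} non-prime, there is a partial dependency; 2NF fails.

1NF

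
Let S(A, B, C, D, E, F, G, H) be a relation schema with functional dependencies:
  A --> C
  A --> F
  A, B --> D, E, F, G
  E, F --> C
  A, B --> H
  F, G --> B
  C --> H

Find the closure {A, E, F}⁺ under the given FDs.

Start with {A, E, F}.
A --> C applies; add {C} → now {A, C, E, F}.
C --> H applies; add {H} → now {A, C, E, F, H}.
No further FD applies.

{A, C, E, F, H}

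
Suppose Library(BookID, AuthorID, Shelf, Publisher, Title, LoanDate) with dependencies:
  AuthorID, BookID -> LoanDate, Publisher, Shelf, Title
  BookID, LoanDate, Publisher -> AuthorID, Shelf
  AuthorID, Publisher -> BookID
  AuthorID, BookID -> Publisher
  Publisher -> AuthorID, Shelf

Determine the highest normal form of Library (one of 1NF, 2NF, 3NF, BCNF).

Candidate keys: {AuthorID, BookID}, {Publisher}. Prime attributes: {AuthorID, BookID, Publisher}.
The left-hand side of every FD is a superkey, so BCNF is satisfied.

BCNF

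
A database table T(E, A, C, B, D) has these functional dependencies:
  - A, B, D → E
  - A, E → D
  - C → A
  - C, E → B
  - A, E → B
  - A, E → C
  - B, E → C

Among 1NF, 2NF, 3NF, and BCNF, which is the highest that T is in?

3NF

Candidate keys: {A, B, D}, {A, E}, {B, C, D}, {B, E}, {C, E}. Prime attributes: {A, B, C, D, E}.
C → A: {C}⁺ = {A, C}, which is not all of the attributes, so the left side is not a superkey — BCNF is violated.
But every attribute on its right side ({A}) is prime, and the same holds for every other non-superkey FD, so 3NF still holds.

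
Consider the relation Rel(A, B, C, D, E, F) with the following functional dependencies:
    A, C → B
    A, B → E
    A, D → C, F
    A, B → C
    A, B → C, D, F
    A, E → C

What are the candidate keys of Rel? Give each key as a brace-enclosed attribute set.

No FD produces {A}, so it must be in every candidate key.
Closure of {A, B} is {A, B, C, D, E, F}, the whole schema; {A, B} is a candidate key.
Closure of {A, C} is {A, B, C, D, E, F}, the whole schema; {A, C} is a candidate key.
Closure of {A, D} is {A, B, C, D, E, F}, the whole schema; {A, D} is a candidate key.
Closure of {A, E} is {A, B, C, D, E, F}, the whole schema; {A, E} is a candidate key.
Any other superkey properly contains one of these, so there are no further candidate keys.

{A, B}, {A, C}, {A, D}, {A, E}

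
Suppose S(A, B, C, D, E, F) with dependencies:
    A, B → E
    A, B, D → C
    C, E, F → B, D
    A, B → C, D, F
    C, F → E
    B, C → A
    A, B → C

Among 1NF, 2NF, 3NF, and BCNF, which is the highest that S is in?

BCNF

Candidate keys: {A, B}, {B, C}, {C, F}. Prime attributes: {A, B, C, F}.
Each dependency's left side is a superkey — BCNF holds.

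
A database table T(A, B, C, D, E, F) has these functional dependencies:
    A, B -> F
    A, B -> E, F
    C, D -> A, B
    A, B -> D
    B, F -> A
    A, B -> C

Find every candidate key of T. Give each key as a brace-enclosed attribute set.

{A, B}, {B, F}, {C, D}

{A, B}⁺ = {A, B, C, D, E, F}, which is every attribute, so {A, B} is a candidate key.
{B, F}⁺ = {A, B, C, D, E, F}, which is every attribute, so {B, F} is a candidate key.
{C, D}⁺ = {A, B, C, D, E, F}, which is every attribute, so {C, D} is a candidate key.
No proper subset of any of these is a key, and no other minimal superkey exists.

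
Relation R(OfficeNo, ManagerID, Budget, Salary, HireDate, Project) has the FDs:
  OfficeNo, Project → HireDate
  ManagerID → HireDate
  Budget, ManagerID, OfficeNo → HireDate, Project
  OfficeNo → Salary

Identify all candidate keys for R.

{Budget, ManagerID, OfficeNo}

{Budget, ManagerID, OfficeNo} never appear on the right of any FD, so every key must include all of them.
{Budget, ManagerID, OfficeNo}⁺ = {Budget, HireDate, ManagerID, OfficeNo, Project, Salary} — all of the relation — so {Budget, ManagerID, OfficeNo} is a candidate key.
No smaller or unrelated set reaches every attribute, so there are no other keys.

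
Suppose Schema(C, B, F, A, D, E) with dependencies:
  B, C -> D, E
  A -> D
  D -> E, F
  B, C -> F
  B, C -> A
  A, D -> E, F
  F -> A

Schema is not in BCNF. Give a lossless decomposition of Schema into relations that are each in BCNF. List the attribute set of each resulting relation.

Candidate key of the original relation: {B, C}.
Within {A, B, C, D, E, F}: {A}⁺ ∩ {A, B, C, D, E, F} = {A, D, E, F}, not the whole set, so A -> D, E, F violates BCNF; decompose into {A, D, E, F} and {A, B, C}.
{A, D, E, F} is in BCNF.
{A, B, C} is in BCNF.

{A, B, C}; {A, D, E, F}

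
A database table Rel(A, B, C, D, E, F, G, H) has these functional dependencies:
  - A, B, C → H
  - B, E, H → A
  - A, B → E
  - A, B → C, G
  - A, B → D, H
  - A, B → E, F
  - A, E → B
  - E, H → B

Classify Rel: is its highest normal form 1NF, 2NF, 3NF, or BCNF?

Candidate keys: {A, B}, {A, E}, {E, H}. Prime attributes: {A, B, E, H}.
Every FD has a superkey on the left, so the relation is in BCNF.

BCNF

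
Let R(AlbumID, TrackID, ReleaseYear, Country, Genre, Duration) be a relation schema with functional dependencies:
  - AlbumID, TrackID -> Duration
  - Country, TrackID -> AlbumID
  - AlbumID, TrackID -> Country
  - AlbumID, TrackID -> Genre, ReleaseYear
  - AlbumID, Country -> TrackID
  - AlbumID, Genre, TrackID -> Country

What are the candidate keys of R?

{AlbumID, Country} is a candidate key since {AlbumID, Country}⁺ = {AlbumID, Country, Duration, Genre, ReleaseYear, TrackID} covers every attribute.
{AlbumID, TrackID} is a candidate key since {AlbumID, TrackID}⁺ = {AlbumID, Country, Duration, Genre, ReleaseYear, TrackID} covers every attribute.
{Country, TrackID} is a candidate key since {Country, TrackID}⁺ = {AlbumID, Country, Duration, Genre, ReleaseYear, TrackID} covers every attribute.
Any other superkey properly contains one of these, so there are no further candidate keys.

{AlbumID, Country}, {AlbumID, TrackID}, {Country, TrackID}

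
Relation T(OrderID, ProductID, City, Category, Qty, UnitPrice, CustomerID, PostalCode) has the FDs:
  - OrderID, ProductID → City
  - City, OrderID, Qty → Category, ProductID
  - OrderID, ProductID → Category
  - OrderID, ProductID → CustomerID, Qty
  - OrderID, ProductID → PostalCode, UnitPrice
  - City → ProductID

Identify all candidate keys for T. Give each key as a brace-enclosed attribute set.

Attributes never on any right-hand side: {OrderID} — every candidate key must contain it.
{City, OrderID}⁺ = {Category, City, CustomerID, OrderID, PostalCode, ProductID, Qty, UnitPrice}, which is every attribute, so {City, OrderID} is a candidate key.
{OrderID, ProductID}⁺ = {Category, City, CustomerID, OrderID, PostalCode, ProductID, Qty, UnitPrice}, which is every attribute, so {OrderID, ProductID} is a candidate key.
These are minimal and exhaustive — every other superkey contains one of them.

{City, OrderID}, {OrderID, ProductID}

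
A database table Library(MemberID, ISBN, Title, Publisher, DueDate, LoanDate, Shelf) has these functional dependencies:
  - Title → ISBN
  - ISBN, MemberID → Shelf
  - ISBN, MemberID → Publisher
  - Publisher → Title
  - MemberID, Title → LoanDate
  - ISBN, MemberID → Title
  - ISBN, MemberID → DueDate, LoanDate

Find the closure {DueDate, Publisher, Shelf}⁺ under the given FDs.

Start with {DueDate, Publisher, Shelf}.
Publisher → Title applies; add {Title} → now {DueDate, Publisher, Shelf, Title}.
Title → ISBN applies; add {ISBN} → now {DueDate, ISBN, Publisher, Shelf, Title}.
No further FD applies.

{DueDate, ISBN, Publisher, Shelf, Title}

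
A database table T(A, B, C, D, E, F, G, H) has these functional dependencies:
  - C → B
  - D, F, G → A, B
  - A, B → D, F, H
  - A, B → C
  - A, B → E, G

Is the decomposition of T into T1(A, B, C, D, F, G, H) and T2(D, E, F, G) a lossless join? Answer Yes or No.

Yes

T1 ∩ T2 = {D, F, G}; its closure under F is {A, B, C, D, E, F, G, H}.
Since T1 ⊆ {A, B, C, D, E, F, G, H}, the intersection is a superkey of T1; the decomposition is lossless.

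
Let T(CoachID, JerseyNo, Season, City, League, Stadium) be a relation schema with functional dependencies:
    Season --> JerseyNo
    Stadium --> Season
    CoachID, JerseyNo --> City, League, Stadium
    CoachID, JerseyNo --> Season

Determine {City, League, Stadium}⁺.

Start with {City, League, Stadium}.
Stadium --> Season applies; add {Season} → now {City, League, Season, Stadium}.
Season --> JerseyNo applies; add {JerseyNo} → now {City, JerseyNo, League, Season, Stadium}.
No further FD applies.

{City, JerseyNo, League, Season, Stadium}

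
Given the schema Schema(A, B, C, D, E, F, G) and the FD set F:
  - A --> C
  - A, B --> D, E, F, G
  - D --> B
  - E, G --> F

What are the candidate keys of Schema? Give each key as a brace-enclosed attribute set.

{A, B}, {A, D}

Attributes never on any right-hand side: {A} — every candidate key must contain it.
{A, B} is a candidate key since {A, B}⁺ = {A, B, C, D, E, F, G} covers every attribute.
{A, D} is a candidate key since {A, D}⁺ = {A, B, C, D, E, F, G} covers every attribute.
These are minimal and exhaustive — every other superkey contains one of them.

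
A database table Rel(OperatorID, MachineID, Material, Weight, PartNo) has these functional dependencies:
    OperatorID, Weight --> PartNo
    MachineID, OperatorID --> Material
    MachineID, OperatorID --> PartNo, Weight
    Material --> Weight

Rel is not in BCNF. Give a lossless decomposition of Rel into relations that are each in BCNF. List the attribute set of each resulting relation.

Candidate key of the original relation: {MachineID, OperatorID}.
In {MachineID, Material, OperatorID, PartNo, Weight}, {OperatorID, Weight} is not a superkey ({OperatorID, Weight}⁺ restricted to this set is {OperatorID, PartNo, Weight}), so split on OperatorID, Weight --> PartNo into {OperatorID, PartNo, Weight} and {MachineID, Material, OperatorID, Weight}.
{OperatorID, PartNo, Weight} has no BCNF violation.
In {MachineID, Material, OperatorID, Weight}, {Material} is not a superkey ({Material}⁺ restricted to this set is {Material, Weight}), so split on Material --> Weight into {Material, Weight} and {MachineID, Material, OperatorID}.
{Material, Weight} has no BCNF violation.
{MachineID, Material, OperatorID} has no BCNF violation.

{MachineID, Material, OperatorID}; {Material, Weight}; {OperatorID, PartNo, Weight}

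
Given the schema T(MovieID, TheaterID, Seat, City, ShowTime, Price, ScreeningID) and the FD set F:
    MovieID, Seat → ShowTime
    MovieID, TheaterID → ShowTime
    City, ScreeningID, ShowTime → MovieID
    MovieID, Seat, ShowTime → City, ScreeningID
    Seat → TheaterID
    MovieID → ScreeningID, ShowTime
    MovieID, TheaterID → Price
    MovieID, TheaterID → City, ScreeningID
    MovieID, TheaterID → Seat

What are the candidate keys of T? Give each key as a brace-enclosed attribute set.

{MovieID, Seat}⁺ = {City, MovieID, Price, ScreeningID, Seat, ShowTime, TheaterID} — all of the relation — so {MovieID, Seat} is a candidate key.
{MovieID, TheaterID}⁺ = {City, MovieID, Price, ScreeningID, Seat, ShowTime, TheaterID} — all of the relation — so {MovieID, TheaterID} is a candidate key.
{City, ScreeningID, Seat, ShowTime}⁺ = {City, MovieID, Price, ScreeningID, Seat, ShowTime, TheaterID} — all of the relation — so {City, ScreeningID, Seat, ShowTime} is a candidate key.
{City, ScreeningID, ShowTime, TheaterID}⁺ = {City, MovieID, Price, ScreeningID, Seat, ShowTime, TheaterID} — all of the relation — so {City, ScreeningID, ShowTime, TheaterID} is a candidate key.
These are minimal and exhaustive — every other superkey contains one of them.

{City, ScreeningID, Seat, ShowTime}, {City, ScreeningID, ShowTime, TheaterID}, {MovieID, Seat}, {MovieID, TheaterID}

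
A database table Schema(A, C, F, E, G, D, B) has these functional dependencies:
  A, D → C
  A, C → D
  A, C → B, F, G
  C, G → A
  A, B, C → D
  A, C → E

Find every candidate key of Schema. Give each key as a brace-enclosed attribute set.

{A, C}, {A, D}, {C, G}

Closure of {A, C} is {A, B, C, D, E, F, G}, the whole schema; {A, C} is a candidate key.
Closure of {A, D} is {A, B, C, D, E, F, G}, the whole schema; {A, D} is a candidate key.
Closure of {C, G} is {A, B, C, D, E, F, G}, the whole schema; {C, G} is a candidate key.
No proper subset of any of these is a key, and no other minimal superkey exists.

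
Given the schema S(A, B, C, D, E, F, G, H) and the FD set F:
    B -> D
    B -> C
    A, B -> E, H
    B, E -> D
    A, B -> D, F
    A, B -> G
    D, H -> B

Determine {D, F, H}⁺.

{B, C, D, F, H}

Start with {D, F, H}.
D, H -> B applies; add {B} → now {B, D, F, H}.
B -> C applies; add {C} → now {B, C, D, F, H}.
No further FD applies.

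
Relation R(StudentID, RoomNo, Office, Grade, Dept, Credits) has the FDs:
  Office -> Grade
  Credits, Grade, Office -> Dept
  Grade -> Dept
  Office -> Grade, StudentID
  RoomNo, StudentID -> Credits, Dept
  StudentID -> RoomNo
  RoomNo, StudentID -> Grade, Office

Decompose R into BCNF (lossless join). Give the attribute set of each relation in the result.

{Credits, Grade, Office, RoomNo, StudentID}; {Dept, Grade}

Candidate keys of the original relation: {Office}, {StudentID}.
In {Credits, Dept, Grade, Office, RoomNo, StudentID}, {Grade} is not a superkey ({Grade}⁺ restricted to this set is {Dept, Grade}), so split on Grade -> Dept into {Dept, Grade} and {Credits, Grade, Office, RoomNo, StudentID}.
{Dept, Grade}: every determinant is a superkey — BCNF.
{Credits, Grade, Office, RoomNo, StudentID}: every determinant is a superkey — BCNF.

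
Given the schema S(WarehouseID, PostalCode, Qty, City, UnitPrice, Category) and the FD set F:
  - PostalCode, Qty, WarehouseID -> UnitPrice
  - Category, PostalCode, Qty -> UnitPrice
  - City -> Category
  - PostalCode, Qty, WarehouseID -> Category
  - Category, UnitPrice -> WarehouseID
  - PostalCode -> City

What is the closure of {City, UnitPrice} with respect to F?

Start with {City, UnitPrice}.
City -> Category applies; add {Category} → now {Category, City, UnitPrice}.
Category, UnitPrice -> WarehouseID applies; add {WarehouseID} → now {Category, City, UnitPrice, WarehouseID}.
No further FD applies.

{Category, City, UnitPrice, WarehouseID}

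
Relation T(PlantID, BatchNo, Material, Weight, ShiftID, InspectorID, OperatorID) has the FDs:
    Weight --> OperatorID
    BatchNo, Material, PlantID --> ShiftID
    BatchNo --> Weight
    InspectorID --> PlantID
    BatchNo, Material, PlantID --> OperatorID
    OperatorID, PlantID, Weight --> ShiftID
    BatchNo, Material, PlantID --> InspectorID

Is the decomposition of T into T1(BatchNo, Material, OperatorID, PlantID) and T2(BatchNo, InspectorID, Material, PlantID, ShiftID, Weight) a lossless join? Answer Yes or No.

T1 ∩ T2 = {BatchNo, Material, PlantID}; its closure under F is {BatchNo, InspectorID, Material, OperatorID, PlantID, ShiftID, Weight}.
Since T1 ⊆ {BatchNo, InspectorID, Material, OperatorID, PlantID, ShiftID, Weight}, the intersection is a superkey of T1; the decomposition is lossless.

Yes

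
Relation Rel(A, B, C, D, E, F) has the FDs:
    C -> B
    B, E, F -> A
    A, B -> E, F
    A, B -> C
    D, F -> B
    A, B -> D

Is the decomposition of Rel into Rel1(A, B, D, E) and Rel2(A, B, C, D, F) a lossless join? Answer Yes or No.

Yes

The shared attributes are {A, B, D} and {A, B, D}⁺ = {A, B, C, D, E, F}.
Since Rel1 ⊆ {A, B, C, D, E, F}, the intersection is a superkey of Rel1; the decomposition is lossless.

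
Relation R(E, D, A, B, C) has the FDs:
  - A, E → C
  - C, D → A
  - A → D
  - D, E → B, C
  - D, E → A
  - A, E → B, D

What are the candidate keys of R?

{A, E}, {D, E}

{E} never appears on the right of any FD, so every key must include it.
{A, E} is a candidate key since {A, E}⁺ = {A, B, C, D, E} covers every attribute.
{D, E} is a candidate key since {D, E}⁺ = {A, B, C, D, E} covers every attribute.
No proper subset of any of these is a key, and no other minimal superkey exists.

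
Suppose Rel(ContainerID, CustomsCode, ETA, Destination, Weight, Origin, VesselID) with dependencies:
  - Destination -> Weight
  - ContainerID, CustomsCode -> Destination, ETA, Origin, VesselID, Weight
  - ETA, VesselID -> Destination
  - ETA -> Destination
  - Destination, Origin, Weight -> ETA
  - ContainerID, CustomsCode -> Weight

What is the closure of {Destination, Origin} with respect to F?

Start with {Destination, Origin}.
Destination -> Weight applies; add {Weight} → now {Destination, Origin, Weight}.
Destination, Origin, Weight -> ETA applies; add {ETA} → now {Destination, ETA, Origin, Weight}.
No further FD applies.

{Destination, ETA, Origin, Weight}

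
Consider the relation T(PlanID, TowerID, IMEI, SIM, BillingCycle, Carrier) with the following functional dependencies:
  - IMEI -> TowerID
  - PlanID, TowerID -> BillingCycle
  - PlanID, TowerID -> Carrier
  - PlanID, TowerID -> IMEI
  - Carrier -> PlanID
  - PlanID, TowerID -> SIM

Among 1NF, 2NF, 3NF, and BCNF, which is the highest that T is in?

3NF

Candidate keys: {Carrier, IMEI}, {Carrier, TowerID}, {IMEI, PlanID}, {PlanID, TowerID}. Prime attributes: {Carrier, IMEI, PlanID, TowerID}.
IMEI -> TowerID: {IMEI}⁺ = {IMEI, TowerID}, which is not all of the attributes, so the left side is not a superkey — BCNF is violated.
Its right-hand attributes {TowerID} are all prime, as are those of every other non-superkey FD — the relation is in 3NF.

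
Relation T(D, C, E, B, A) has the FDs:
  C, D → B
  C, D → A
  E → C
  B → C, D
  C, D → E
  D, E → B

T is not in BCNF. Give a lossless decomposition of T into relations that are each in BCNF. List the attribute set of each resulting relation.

{A, B, D, E}; {C, E}

Candidate keys of the original relation: {B}, {C, D}, {D, E}.
{A, B, C, D, E}: {E} determines {C, E} here but is not a superkey — split on E → C, giving {C, E} and {A, B, D, E}.
{C, E}: every determinant is a superkey — BCNF.
{A, B, D, E}: every determinant is a superkey — BCNF.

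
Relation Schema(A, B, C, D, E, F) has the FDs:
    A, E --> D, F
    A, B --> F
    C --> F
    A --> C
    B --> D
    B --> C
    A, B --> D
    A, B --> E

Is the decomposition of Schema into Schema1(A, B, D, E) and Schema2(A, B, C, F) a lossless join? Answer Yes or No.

Yes

Schema1 ∩ Schema2 = {A, B}; its closure under F is {A, B, C, D, E, F}.
Schema1 is contained in that closure, so Schema1 ∩ Schema2 --> Schema1 holds and the join is lossless.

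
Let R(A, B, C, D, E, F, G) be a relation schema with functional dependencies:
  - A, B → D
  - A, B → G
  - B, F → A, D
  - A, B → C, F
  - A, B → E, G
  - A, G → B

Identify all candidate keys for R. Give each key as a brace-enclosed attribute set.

{A, B}⁺ = {A, B, C, D, E, F, G} — all of the relation — so {A, B} is a candidate key.
{A, G}⁺ = {A, B, C, D, E, F, G} — all of the relation — so {A, G} is a candidate key.
{B, F}⁺ = {A, B, C, D, E, F, G} — all of the relation — so {B, F} is a candidate key.
No proper subset of any of these is a key, and no other minimal superkey exists.

{A, B}, {A, G}, {B, F}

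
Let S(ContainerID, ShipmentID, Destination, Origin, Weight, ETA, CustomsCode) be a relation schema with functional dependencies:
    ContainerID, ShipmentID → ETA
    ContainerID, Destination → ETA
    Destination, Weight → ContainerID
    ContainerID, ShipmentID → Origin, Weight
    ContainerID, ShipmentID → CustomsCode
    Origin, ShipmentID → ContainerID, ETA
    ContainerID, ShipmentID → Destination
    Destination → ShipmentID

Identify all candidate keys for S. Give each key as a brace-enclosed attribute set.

{ContainerID, Destination}⁺ = {ContainerID, CustomsCode, Destination, ETA, Origin, ShipmentID, Weight}, which is every attribute, so {ContainerID, Destination} is a candidate key.
{ContainerID, ShipmentID}⁺ = {ContainerID, CustomsCode, Destination, ETA, Origin, ShipmentID, Weight}, which is every attribute, so {ContainerID, ShipmentID} is a candidate key.
{Destination, Origin}⁺ = {ContainerID, CustomsCode, Destination, ETA, Origin, ShipmentID, Weight}, which is every attribute, so {Destination, Origin} is a candidate key.
{Destination, Weight}⁺ = {ContainerID, CustomsCode, Destination, ETA, Origin, ShipmentID, Weight}, which is every attribute, so {Destination, Weight} is a candidate key.
{Origin, ShipmentID}⁺ = {ContainerID, CustomsCode, Destination, ETA, Origin, ShipmentID, Weight}, which is every attribute, so {Origin, ShipmentID} is a candidate key.
No proper subset of any of these is a key, and no other minimal superkey exists.

{ContainerID, Destination}, {ContainerID, ShipmentID}, {Destination, Origin}, {Destination, Weight}, {Origin, ShipmentID}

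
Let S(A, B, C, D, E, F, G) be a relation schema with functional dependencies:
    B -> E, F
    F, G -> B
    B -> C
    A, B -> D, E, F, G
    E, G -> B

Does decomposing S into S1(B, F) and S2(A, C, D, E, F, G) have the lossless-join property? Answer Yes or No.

No

S1 ∩ S2 = {F}; its closure under F is {F}.
Neither S1 nor S2 is contained in that closure, so the decomposition is lossy.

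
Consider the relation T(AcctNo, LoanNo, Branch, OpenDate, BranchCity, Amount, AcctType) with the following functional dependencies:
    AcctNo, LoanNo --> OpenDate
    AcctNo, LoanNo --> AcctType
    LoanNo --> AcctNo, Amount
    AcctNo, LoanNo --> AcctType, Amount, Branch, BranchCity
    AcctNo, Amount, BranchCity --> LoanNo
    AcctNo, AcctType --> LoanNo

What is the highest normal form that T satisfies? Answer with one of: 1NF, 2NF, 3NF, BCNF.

BCNF

Candidate keys: {AcctNo, AcctType}, {AcctNo, Amount, BranchCity}, {LoanNo}. Prime attributes: {AcctNo, AcctType, Amount, BranchCity, LoanNo}.
The left-hand side of every FD is a superkey, so BCNF is satisfied.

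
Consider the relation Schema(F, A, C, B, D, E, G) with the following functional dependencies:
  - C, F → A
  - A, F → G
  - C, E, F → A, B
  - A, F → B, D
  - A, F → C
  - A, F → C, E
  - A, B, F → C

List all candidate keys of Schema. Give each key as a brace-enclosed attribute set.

No FD produces {F}, so it must be in every candidate key.
{A, F}⁺ = {A, B, C, D, E, F, G} — all of the relation — so {A, F} is a candidate key.
{C, F}⁺ = {A, B, C, D, E, F, G} — all of the relation — so {C, F} is a candidate key.
Any other superkey properly contains one of these, so there are no further candidate keys.

{A, F}, {C, F}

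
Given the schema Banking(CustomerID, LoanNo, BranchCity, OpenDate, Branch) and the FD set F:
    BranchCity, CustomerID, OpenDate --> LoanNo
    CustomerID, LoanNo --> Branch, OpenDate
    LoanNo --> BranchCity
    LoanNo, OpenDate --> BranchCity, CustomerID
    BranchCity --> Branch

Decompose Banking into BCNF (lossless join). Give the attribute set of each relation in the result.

{Branch, BranchCity}; {BranchCity, LoanNo}; {CustomerID, LoanNo, OpenDate}

Candidate keys of the original relation: {BranchCity, CustomerID, OpenDate}, {CustomerID, LoanNo}, {LoanNo, OpenDate}.
In {Branch, BranchCity, CustomerID, LoanNo, OpenDate}, {LoanNo} is not a superkey ({LoanNo}⁺ restricted to this set is {Branch, BranchCity, LoanNo}), so split on LoanNo --> Branch, BranchCity into {Branch, BranchCity, LoanNo} and {CustomerID, LoanNo, OpenDate}.
In {Branch, BranchCity, LoanNo}, {BranchCity} is not a superkey ({BranchCity}⁺ restricted to this set is {Branch, BranchCity}), so split on BranchCity --> Branch into {Branch, BranchCity} and {BranchCity, LoanNo}.
{Branch, BranchCity} has no BCNF violation.
{BranchCity, LoanNo} has no BCNF violation.
{CustomerID, LoanNo, OpenDate} has no BCNF violation.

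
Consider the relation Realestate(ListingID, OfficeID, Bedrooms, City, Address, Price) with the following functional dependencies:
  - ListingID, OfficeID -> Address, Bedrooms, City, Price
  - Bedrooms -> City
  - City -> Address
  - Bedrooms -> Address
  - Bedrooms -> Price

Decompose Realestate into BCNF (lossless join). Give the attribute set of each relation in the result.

{Address, City}; {Bedrooms, City, Price}; {Bedrooms, ListingID, OfficeID}

Candidate key of the original relation: {ListingID, OfficeID}.
{Address, Bedrooms, City, ListingID, OfficeID, Price}: {Bedrooms} determines {Address, Bedrooms, City, Price} here but is not a superkey — split on Bedrooms -> Address, City, Price, giving {Address, Bedrooms, City, Price} and {Bedrooms, ListingID, OfficeID}.
{Address, Bedrooms, City, Price}: {City} determines {Address, City} here but is not a superkey — split on City -> Address, giving {Address, City} and {Bedrooms, City, Price}.
{Address, City} has no BCNF violation.
{Bedrooms, City, Price} has no BCNF violation.
{Bedrooms, ListingID, OfficeID} has no BCNF violation.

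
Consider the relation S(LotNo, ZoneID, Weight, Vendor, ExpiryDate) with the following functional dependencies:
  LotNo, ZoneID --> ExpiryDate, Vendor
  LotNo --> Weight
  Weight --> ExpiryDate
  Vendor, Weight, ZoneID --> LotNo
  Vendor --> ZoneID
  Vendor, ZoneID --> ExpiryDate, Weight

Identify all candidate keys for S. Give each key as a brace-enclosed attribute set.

{LotNo, ZoneID}, {Vendor}

{Vendor} is a candidate key since {Vendor}⁺ = {ExpiryDate, LotNo, Vendor, Weight, ZoneID} covers every attribute.
{LotNo, ZoneID} is a candidate key since {LotNo, ZoneID}⁺ = {ExpiryDate, LotNo, Vendor, Weight, ZoneID} covers every attribute.
No proper subset of any of these is a key, and no other minimal superkey exists.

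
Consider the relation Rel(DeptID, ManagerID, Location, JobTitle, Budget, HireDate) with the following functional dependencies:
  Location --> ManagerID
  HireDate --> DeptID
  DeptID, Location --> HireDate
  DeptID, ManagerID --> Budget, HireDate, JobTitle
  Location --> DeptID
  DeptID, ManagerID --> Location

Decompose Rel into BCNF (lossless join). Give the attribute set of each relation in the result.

{Budget, HireDate, JobTitle, Location, ManagerID}; {DeptID, HireDate}

Candidate keys of the original relation: {DeptID, ManagerID}, {HireDate, ManagerID}, {Location}.
Within {Budget, DeptID, HireDate, JobTitle, Location, ManagerID}: {HireDate}⁺ ∩ {Budget, DeptID, HireDate, JobTitle, Location, ManagerID} = {DeptID, HireDate}, not the whole set, so HireDate --> DeptID violates BCNF; decompose into {DeptID, HireDate} and {Budget, HireDate, JobTitle, Location, ManagerID}.
{DeptID, HireDate} has no BCNF violation.
{Budget, HireDate, JobTitle, Location, ManagerID} has no BCNF violation.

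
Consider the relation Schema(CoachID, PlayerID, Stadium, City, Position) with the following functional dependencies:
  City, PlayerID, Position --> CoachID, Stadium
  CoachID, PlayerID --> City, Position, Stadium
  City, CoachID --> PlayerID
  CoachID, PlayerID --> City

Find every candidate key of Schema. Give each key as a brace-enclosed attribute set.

Closure of {City, CoachID} is {City, CoachID, PlayerID, Position, Stadium}, the whole schema; {City, CoachID} is a candidate key.
Closure of {CoachID, PlayerID} is {City, CoachID, PlayerID, Position, Stadium}, the whole schema; {CoachID, PlayerID} is a candidate key.
Closure of {City, PlayerID, Position} is {City, CoachID, PlayerID, Position, Stadium}, the whole schema; {City, PlayerID, Position} is a candidate key.
No proper subset of any of these is a key, and no other minimal superkey exists.

{City, CoachID}, {City, PlayerID, Position}, {CoachID, PlayerID}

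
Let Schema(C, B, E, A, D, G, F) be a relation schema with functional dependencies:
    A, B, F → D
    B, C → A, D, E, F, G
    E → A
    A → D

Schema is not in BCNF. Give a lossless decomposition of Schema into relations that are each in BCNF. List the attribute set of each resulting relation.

{A, B, F}; {A, D}; {A, E}; {B, C, E, F, G}

Candidate key of the original relation: {B, C}.
Within {A, B, C, D, E, F, G}: {A, B, F}⁺ ∩ {A, B, C, D, E, F, G} = {A, B, D, F}, not the whole set, so A, B, F → D violates BCNF; decompose into {A, B, D, F} and {A, B, C, E, F, G}.
Within {A, B, D, F}: {A}⁺ ∩ {A, B, D, F} = {A, D}, not the whole set, so A → D violates BCNF; decompose into {A, D} and {A, B, F}.
{A, D}: every determinant is a superkey — BCNF.
{A, B, F}: every determinant is a superkey — BCNF.
Within {A, B, C, E, F, G}: {E}⁺ ∩ {A, B, C, E, F, G} = {A, E}, not the whole set, so E → A violates BCNF; decompose into {A, E} and {B, C, E, F, G}.
{A, E}: every determinant is a superkey — BCNF.
{B, C, E, F, G}: every determinant is a superkey — BCNF.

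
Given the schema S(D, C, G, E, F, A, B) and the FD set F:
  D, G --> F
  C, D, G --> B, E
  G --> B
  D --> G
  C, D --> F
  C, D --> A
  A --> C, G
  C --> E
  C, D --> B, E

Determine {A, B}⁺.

Start with {A, B}.
A --> C, G applies; add {C, G} → now {A, B, C, G}.
C --> E applies; add {E} → now {A, B, C, E, G}.
No further FD applies.

{A, B, C, E, G}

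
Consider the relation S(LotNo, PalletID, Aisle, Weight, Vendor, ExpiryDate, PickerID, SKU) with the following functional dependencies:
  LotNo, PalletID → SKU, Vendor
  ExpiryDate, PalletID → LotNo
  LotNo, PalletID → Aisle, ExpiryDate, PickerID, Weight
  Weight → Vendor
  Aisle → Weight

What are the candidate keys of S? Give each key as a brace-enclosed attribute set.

Attributes never on any right-hand side: {PalletID} — every candidate key must contain it.
Closure of {ExpiryDate, PalletID} is {Aisle, ExpiryDate, LotNo, PalletID, PickerID, SKU, Vendor, Weight}, the whole schema; {ExpiryDate, PalletID} is a candidate key.
Closure of {LotNo, PalletID} is {Aisle, ExpiryDate, LotNo, PalletID, PickerID, SKU, Vendor, Weight}, the whole schema; {LotNo, PalletID} is a candidate key.
No proper subset of any of these is a key, and no other minimal superkey exists.

{ExpiryDate, PalletID}, {LotNo, PalletID}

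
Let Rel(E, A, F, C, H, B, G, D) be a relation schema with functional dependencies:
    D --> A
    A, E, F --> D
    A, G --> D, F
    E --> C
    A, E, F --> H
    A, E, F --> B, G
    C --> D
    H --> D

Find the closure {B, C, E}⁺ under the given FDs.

Start with {B, C, E}.
C --> D applies; add {D} → now {B, C, D, E}.
D --> A applies; add {A} → now {A, B, C, D, E}.
No further FD applies.

{A, B, C, D, E}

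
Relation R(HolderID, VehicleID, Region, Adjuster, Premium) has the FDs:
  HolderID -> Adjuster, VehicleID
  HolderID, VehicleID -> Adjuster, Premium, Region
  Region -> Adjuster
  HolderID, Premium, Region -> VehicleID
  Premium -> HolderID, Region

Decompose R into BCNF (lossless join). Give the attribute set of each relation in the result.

Candidate keys of the original relation: {HolderID}, {Premium}.
{Adjuster, HolderID, Premium, Region, VehicleID}: {Region} determines {Adjuster, Region} here but is not a superkey — split on Region -> Adjuster, giving {Adjuster, Region} and {HolderID, Premium, Region, VehicleID}.
{Adjuster, Region} is in BCNF.
{HolderID, Premium, Region, VehicleID} is in BCNF.

{Adjuster, Region}; {HolderID, Premium, Region, VehicleID}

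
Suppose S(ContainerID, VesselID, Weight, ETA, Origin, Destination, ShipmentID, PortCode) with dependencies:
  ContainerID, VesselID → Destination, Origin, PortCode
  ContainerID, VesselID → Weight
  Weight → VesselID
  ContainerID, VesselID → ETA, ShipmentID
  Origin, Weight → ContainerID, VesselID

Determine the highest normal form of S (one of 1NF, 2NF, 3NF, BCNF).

Candidate keys: {ContainerID, VesselID}, {ContainerID, Weight}, {Origin, Weight}. Prime attributes: {ContainerID, Origin, VesselID, Weight}.
Weight → VesselID breaks BCNF: {Weight}⁺ = {VesselID, Weight}, so {Weight} is not a superkey.
But every attribute on its right side ({VesselID}) is prime, and the same holds for every other non-superkey FD, so 3NF still holds.

3NF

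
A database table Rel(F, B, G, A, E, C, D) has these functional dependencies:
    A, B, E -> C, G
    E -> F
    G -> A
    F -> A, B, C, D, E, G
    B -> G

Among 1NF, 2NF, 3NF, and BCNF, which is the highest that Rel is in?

2NF

Candidate keys: {E}, {F}. Prime attributes: {E, F}.
G -> A: {G}⁺ = {A, G}, which is not all of the attributes, so the left side is not a superkey — BCNF is violated.
Because {A} is non-prime and the left side of G -> A is not a superkey, the relation is not in 3NF.
All keys have size 1, which rules out partial dependencies — 2NF is satisfied.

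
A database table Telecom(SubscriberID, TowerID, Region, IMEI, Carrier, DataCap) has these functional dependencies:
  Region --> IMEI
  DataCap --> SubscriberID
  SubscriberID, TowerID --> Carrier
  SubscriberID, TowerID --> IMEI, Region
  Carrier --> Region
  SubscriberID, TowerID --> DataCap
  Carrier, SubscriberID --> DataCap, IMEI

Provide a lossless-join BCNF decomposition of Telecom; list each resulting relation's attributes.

Candidate keys of the original relation: {DataCap, TowerID}, {SubscriberID, TowerID}.
Within {Carrier, DataCap, IMEI, Region, SubscriberID, TowerID}: {Region}⁺ ∩ {Carrier, DataCap, IMEI, Region, SubscriberID, TowerID} = {IMEI, Region}, not the whole set, so Region --> IMEI violates BCNF; decompose into {IMEI, Region} and {Carrier, DataCap, Region, SubscriberID, TowerID}.
{IMEI, Region}: every determinant is a superkey — BCNF.
Within {Carrier, DataCap, Region, SubscriberID, TowerID}: {DataCap}⁺ ∩ {Carrier, DataCap, Region, SubscriberID, TowerID} = {DataCap, SubscriberID}, not the whole set, so DataCap --> SubscriberID violates BCNF; decompose into {DataCap, SubscriberID} and {Carrier, DataCap, Region, TowerID}.
{DataCap, SubscriberID}: every determinant is a superkey — BCNF.
Within {Carrier, DataCap, Region, TowerID}: {Carrier}⁺ ∩ {Carrier, DataCap, Region, TowerID} = {Carrier, Region}, not the whole set, so Carrier --> Region violates BCNF; decompose into {Carrier, Region} and {Carrier, DataCap, TowerID}.
{Carrier, Region}: every determinant is a superkey — BCNF.
{Carrier, DataCap, TowerID}: every determinant is a superkey — BCNF.

{Carrier, DataCap, TowerID}; {Carrier, Region}; {DataCap, SubscriberID}; {IMEI, Region}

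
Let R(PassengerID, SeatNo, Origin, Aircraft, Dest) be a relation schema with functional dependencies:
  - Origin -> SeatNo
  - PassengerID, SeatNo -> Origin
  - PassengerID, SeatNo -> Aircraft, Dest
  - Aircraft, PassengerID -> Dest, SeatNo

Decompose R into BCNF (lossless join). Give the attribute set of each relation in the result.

Candidate keys of the original relation: {Aircraft, PassengerID}, {Origin, PassengerID}, {PassengerID, SeatNo}.
{Aircraft, Dest, Origin, PassengerID, SeatNo}: {Origin} determines {Origin, SeatNo} here but is not a superkey — split on Origin -> SeatNo, giving {Origin, SeatNo} and {Aircraft, Dest, Origin, PassengerID}.
{Origin, SeatNo} is in BCNF.
{Aircraft, Dest, Origin, PassengerID} is in BCNF.

{Aircraft, Dest, Origin, PassengerID}; {Origin, SeatNo}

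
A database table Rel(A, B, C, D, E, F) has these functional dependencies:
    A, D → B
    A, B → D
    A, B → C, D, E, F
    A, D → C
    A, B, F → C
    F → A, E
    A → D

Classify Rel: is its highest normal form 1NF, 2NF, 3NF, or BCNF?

Candidate keys: {A}, {F}. Prime attributes: {A, F}.
The left-hand side of every FD is a superkey, so BCNF is satisfied.

BCNF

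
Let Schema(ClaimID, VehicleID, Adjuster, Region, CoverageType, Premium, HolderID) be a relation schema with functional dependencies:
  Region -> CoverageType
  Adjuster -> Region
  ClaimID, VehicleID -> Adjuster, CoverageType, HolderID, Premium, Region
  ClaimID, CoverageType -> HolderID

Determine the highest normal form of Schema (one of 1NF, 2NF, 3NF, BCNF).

Candidate key: {ClaimID, VehicleID}. Prime attributes: {ClaimID, VehicleID}.
Region -> CoverageType breaks BCNF: {Region}⁺ = {CoverageType, Region}, so {Region} is not a superkey.
Region -> CoverageType has non-prime {CoverageType} on the right and a non-superkey on the left, so 3NF fails.
No non-prime attribute depends on a proper subset of any candidate key, so 2NF holds.

2NF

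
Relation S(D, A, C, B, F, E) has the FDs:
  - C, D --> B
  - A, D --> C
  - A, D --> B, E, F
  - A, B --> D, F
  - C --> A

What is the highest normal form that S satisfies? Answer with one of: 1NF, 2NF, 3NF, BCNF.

3NF

Candidate keys: {A, B}, {A, D}, {B, C}, {C, D}. Prime attributes: {A, B, C, D}.
C --> A: {C}⁺ = {A, C}, which is not all of the attributes, so the left side is not a superkey — BCNF is violated.
But every attribute on its right side ({A}) is prime, and the same holds for every other non-superkey FD, so 3NF still holds.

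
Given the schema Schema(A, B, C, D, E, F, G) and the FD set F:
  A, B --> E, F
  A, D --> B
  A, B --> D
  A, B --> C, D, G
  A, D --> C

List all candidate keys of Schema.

{A, B}, {A, D}

Attributes never on any right-hand side: {A} — every candidate key must contain it.
Closure of {A, B} is {A, B, C, D, E, F, G}, the whole schema; {A, B} is a candidate key.
Closure of {A, D} is {A, B, C, D, E, F, G}, the whole schema; {A, D} is a candidate key.
Any other superkey properly contains one of these, so there are no further candidate keys.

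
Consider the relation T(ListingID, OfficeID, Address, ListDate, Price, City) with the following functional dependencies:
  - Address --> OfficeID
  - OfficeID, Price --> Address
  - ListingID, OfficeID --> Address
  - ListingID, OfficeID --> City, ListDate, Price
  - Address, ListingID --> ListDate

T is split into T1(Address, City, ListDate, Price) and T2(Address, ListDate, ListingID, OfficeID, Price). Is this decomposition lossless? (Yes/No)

No

The shared attributes are {Address, ListDate, Price} and {Address, ListDate, Price}⁺ = {Address, ListDate, OfficeID, Price}.
The closure covers neither T1 nor T2 entirely; the join is not lossless.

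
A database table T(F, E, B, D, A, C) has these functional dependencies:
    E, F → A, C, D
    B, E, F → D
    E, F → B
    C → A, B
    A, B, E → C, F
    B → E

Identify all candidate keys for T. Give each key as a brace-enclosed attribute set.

Closure of {C} is {A, B, C, D, E, F}, the whole schema; {C} is a candidate key.
Closure of {A, B} is {A, B, C, D, E, F}, the whole schema; {A, B} is a candidate key.
Closure of {B, F} is {A, B, C, D, E, F}, the whole schema; {B, F} is a candidate key.
Closure of {E, F} is {A, B, C, D, E, F}, the whole schema; {E, F} is a candidate key.
No proper subset of any of these is a key, and no other minimal superkey exists.

{A, B}, {B, F}, {C}, {E, F}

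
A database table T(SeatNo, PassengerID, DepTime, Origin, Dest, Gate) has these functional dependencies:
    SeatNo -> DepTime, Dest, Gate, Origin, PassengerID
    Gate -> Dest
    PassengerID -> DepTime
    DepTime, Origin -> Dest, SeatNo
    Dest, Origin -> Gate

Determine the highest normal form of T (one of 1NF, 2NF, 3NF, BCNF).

2NF

Candidate keys: {DepTime, Origin}, {Origin, PassengerID}, {SeatNo}. Prime attributes: {DepTime, Origin, PassengerID, SeatNo}.
For Gate -> Dest we have {Gate}⁺ = {Dest, Gate}; {Gate} is not a superkey, so BCNF fails.
Because {Dest} is non-prime and the left side of Gate -> Dest is not a superkey, the relation is not in 3NF.
No non-prime attribute depends on a proper subset of any candidate key, so 2NF holds.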